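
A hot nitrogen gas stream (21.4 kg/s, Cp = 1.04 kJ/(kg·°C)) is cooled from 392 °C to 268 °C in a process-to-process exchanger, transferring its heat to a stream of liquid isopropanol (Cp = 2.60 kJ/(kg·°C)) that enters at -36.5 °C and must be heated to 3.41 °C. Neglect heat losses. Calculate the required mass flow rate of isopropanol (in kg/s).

ṁ_c = 26.6 kg/s

Heat released by hot stream: Q = 21.4 × 1.04 × (392 − 268) = 2759.7 kJ/s
Energy balance on cold side (adiabatic exchanger): Q = ṁ_c·Cp_c·(T_c,out − T_c,in)
ṁ_c = 2759.7 / [2.60 × (3.41 − -36.5)] = 26.596 kg/s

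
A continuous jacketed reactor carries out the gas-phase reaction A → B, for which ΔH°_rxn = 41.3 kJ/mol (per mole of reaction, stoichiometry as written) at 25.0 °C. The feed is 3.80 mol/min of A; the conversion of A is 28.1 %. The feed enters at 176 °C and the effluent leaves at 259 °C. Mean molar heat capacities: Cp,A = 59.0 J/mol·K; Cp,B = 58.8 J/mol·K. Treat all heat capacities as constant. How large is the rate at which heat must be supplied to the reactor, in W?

Q_in = 1040 W

Extent of reaction ξ = 0.281 × 3.80 = 1.0678 mol/min
Reaction term: ξ·ΔH°_rxn = 1.0678 × 41.3 = 44.1 kJ/min
Sensible, feed 176→25 °C: -33.854 kJ/min
Outlet flows (mol/min): A 2.7322, B 1.0678
Sensible, products 25→259 °C: 52.413 kJ/min
Q = ΔH = 62.659 kJ/min = 1.0443 kW
Heat supplied = 1044.3 W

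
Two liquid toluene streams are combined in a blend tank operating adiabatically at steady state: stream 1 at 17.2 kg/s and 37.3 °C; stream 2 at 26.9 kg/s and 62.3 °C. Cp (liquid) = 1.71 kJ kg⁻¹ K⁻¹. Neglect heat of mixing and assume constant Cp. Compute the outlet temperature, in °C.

No heat crosses the boundary, so H_out = H_in.
T_out = Σ ṁᵢCp,ᵢTᵢ / Σ ṁᵢCp,ᵢ
      = 3962.8 / 75.411 = 52.549 °C

T_out = 52.5 °C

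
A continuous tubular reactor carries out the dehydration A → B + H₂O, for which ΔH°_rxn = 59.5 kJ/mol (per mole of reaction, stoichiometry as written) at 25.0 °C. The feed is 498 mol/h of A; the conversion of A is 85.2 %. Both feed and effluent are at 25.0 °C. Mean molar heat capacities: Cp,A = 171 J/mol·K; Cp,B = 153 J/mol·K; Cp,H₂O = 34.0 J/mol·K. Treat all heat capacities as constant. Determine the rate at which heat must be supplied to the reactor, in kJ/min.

Q_in = 421 kJ/min

Extent of reaction ξ = 0.852 × 498 = 424.3 mol/h
Reaction term: ξ·ΔH°_rxn = 424.3 × 59.5 = 25246 kJ/h
Q = ΔH = 25246 kJ/h = 7.0127 kW
Heat supplied = 420.76 kJ/min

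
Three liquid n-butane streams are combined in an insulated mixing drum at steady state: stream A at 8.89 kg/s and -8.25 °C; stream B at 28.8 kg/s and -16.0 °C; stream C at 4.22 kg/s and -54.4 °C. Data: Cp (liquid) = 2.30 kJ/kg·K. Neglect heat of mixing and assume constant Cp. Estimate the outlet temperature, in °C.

No heat crosses the boundary, so H_out = H_in.
Σ ṁᵢCp,ᵢTᵢ = 8.89×2.30×-8.25 + 28.8×2.30×-16.0 + 4.22×2.30×-54.4 = -1756.5
Σ ṁᵢCp,ᵢ = 8.89×2.30 + 28.8×2.30 + 4.22×2.30 = 96.393
T_out = -1756.5 / 96.393 = -18.223 °C

T_out = -18.2 °C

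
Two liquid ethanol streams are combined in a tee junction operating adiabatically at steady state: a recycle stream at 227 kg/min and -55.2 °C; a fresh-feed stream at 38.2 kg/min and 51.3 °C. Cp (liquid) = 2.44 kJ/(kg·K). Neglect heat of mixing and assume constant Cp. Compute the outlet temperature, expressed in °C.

T_out = -39.9 °C

Adiabatic, steady state ⇒ Σ ṁᵢCp,ᵢ(T_out − Tᵢ) = 0
Σ ṁᵢCp,ᵢTᵢ = 227×2.44×-55.2 + 38.2×2.44×51.3 = -25793
Σ ṁᵢCp,ᵢ = 227×2.44 + 38.2×2.44 = 647.09
T_out = -25793 / 647.09 = -39.86 °C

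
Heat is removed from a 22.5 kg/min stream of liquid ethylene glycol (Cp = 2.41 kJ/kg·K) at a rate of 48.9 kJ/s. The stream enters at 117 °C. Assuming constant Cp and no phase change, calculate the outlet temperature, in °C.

Q = 48.9 kJ/s = 2934 kJ/min
ΔT = Q/(ṁ·Cp) = 2934/(22.5×2.41) = 54.108 K
T_out = 117 − 54.108 = 62.892 °C

T_out = 62.9 °C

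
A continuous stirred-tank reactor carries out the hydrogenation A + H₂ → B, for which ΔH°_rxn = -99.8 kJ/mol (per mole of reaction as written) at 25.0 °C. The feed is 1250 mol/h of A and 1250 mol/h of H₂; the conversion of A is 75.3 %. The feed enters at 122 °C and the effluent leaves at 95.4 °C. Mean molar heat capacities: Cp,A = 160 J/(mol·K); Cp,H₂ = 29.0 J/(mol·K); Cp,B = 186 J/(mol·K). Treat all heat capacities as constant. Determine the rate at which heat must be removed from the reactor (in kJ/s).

Extent of reaction ξ = 0.753 × 1250 = 941.25 mol/h
Reaction term: ξ·ΔH°_rxn = 941.25 × -99.8 = -93937 kJ/h
Sensible, feed 122→25 °C: -22916 kJ/h
Outlet flows (mol/h): A 308.75, H₂ 308.75, B 941.25
Sensible, products 25→95.4 °C: 16433 kJ/h
Q = ΔH = -100420 kJ/h = -27.894 kW
Heat removed = 27.894 kJ/s

Q_out = 27.9 kJ/s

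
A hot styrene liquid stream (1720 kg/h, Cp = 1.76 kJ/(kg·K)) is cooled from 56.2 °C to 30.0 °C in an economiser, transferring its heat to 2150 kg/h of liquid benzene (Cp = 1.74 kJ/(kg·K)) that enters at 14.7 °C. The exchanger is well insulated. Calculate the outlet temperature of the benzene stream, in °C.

Heat released by hot stream: Q = 1720 × 1.76 × (56.2 − 30.0) = 79313 kJ/h
Energy balance on cold side (adiabatic exchanger): Q = ṁ_c·Cp_c·(T_c,out − T_c,in)
T_c,out = 14.7 + 79313/(2150 × 1.74) = 35.901 °C

T_c,out = 35.9 °C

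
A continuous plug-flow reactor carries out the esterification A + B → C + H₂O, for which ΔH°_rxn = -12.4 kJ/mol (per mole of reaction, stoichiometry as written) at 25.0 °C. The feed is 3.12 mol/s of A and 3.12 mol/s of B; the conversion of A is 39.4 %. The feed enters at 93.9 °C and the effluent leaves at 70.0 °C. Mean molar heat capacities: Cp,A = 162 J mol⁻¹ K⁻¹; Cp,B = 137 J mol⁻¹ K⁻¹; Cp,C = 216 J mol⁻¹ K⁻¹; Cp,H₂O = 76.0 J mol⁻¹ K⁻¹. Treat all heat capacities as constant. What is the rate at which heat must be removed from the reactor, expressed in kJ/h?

Q_out = 137000 kJ/h

Extent of reaction ξ = 0.394 × 3.12 = 1.2293 mol/s
Reaction term: ξ·ΔH°_rxn = 1.2293 × -12.4 = -15.243 kJ/s
Sensible, feed 93.9→25 °C: -64.275 kJ/s
Outlet flows (mol/s): A 1.8907, B 1.8907, C 1.2293, H₂O 1.2293
Sensible, products 25→70.0 °C: 41.592 kJ/s
Q = ΔH = -37.926 kJ/s = -37.926 kW
Heat removed = 136530 kJ/h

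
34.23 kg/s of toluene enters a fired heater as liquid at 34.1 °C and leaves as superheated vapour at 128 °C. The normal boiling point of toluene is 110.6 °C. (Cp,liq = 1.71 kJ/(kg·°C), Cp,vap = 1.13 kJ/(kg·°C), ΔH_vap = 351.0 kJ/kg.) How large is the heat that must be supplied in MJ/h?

liquid 34.1→110.6 °C: 130.81 kJ/kg
vaporisation at 110.6 °C: 351 kJ/kg
vapour 110.6→128 °C: 19.662 kJ/kg
Δh = 130.81 + 351 + 19.662 = 501.48 kJ/kg
Q = ṁ·Δh = 34.23 kg/s × 501.48 kJ/kg = 17166 kJ/s
|Q| = 17166 kW = 61796 MJ/h

Q = 61800 MJ/h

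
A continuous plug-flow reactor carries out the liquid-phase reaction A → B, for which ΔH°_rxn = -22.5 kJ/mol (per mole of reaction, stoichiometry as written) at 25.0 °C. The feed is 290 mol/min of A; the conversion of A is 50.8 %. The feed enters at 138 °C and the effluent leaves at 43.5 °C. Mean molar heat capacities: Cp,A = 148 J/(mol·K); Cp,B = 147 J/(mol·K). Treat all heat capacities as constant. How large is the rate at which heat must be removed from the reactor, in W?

Q_out = 123000 W

Extent of reaction ξ = 0.508 × 290 = 147.32 mol/min
Reaction term: ξ·ΔH°_rxn = 147.32 × -22.5 = -3314.7 kJ/min
Sensible, feed 138→25 °C: -4850 kJ/min
Outlet flows (mol/min): A 142.68, B 147.32
Sensible, products 25→43.5 °C: 791.29 kJ/min
Q = ΔH = -7373.4 kJ/min = -122.89 kW
Heat removed = 122890 W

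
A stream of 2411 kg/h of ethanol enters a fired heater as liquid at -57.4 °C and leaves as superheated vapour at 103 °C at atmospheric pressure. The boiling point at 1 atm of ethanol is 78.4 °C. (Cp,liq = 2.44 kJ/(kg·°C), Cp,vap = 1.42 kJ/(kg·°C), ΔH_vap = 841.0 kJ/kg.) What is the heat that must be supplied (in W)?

Q = 809000 W

liquid -57.4→78.4 °C: 331.35 kJ/kg
vaporisation at 78.4 °C: 841 kJ/kg
vapour 78.4→103 °C: 34.932 kJ/kg
Δh = 331.35 + 841 + 34.932 = 1207.3 kJ/kg
Q = ṁ·Δh = 2411 kg/h × 1207.3 kJ/kg = 2.9108e+06 kJ/h
|Q| = 808.54 kW = 808540 W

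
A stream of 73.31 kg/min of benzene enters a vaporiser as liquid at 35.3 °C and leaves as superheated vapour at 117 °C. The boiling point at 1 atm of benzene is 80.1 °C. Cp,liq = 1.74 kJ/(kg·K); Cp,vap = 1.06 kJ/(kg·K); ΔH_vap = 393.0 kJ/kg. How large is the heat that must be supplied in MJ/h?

Q = 2240 MJ/h

liquid 35.3→80.1 °C: 77.952 kJ/kg
vaporisation at 80.1 °C: 393 kJ/kg
vapour 80.1→117 °C: 39.114 kJ/kg
Δh = 77.952 + 393 + 39.114 = 510.07 kJ/kg
Q = ṁ·Δh = 73.31 kg/min × 510.07 kJ/kg = 37393 kJ/min
|Q| = 623.22 kW = 2243.6 MJ/h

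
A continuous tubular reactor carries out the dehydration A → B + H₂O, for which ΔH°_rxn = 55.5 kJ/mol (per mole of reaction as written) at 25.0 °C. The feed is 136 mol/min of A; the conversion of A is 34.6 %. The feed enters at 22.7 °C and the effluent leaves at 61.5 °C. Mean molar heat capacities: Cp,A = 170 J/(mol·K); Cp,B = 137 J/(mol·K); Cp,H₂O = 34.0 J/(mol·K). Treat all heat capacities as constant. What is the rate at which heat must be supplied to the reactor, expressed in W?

Q_in = 58500 W

Extent of reaction ξ = 0.346 × 136 = 47.056 mol/min
Reaction term: ξ·ΔH°_rxn = 47.056 × 55.5 = 2611.6 kJ/min
Sensible, feed 22.7→25 °C: 53.176 kJ/min
Outlet flows (mol/min): A 88.944, B 47.056, H₂O 47.056
Sensible, products 25→61.5 °C: 845.6 kJ/min
Q = ΔH = 3510.4 kJ/min = 58.506 kW
Heat supplied = 58506 W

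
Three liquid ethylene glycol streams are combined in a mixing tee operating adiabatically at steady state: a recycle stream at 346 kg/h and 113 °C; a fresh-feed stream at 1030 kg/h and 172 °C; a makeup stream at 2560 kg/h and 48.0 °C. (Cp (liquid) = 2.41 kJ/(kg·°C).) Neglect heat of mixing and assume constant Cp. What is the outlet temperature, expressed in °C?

Energy balance with Q = 0: Σ ṁᵢCp,ᵢ(T_out − Tᵢ) = 0
T_out = Σ ṁᵢCp,ᵢTᵢ / Σ ṁᵢCp,ᵢ
      = 817320 / 9485.8 = 86.163 °C

T_out = 86.2 °C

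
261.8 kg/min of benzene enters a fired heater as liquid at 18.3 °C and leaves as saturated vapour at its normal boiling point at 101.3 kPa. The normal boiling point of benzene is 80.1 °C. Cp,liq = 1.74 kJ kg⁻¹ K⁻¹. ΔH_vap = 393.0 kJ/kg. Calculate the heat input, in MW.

liquid 18.3→80.1 °C: 107.53 kJ/kg
vaporisation at 80.1 °C: 393 kJ/kg
Δh = 107.53 + 393 = 500.53 kJ/kg
Q = ṁ·Δh = 261.8 kg/min × 500.53 kJ/kg = 131040 kJ/min
|Q| = 2184 kW = 2.184 MW

Q = 2.18 MW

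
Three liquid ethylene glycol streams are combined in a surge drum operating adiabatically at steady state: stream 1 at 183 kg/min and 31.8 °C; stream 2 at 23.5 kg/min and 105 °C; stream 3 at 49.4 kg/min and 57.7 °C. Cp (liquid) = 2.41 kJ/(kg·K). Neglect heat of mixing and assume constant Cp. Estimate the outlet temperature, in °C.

T_out = 43.5 °C

Adiabatic, steady state ⇒ Σ ṁᵢCp,ᵢ(T_out − Tᵢ) = 0
T_out = Σ ṁᵢCp,ᵢTᵢ / Σ ṁᵢCp,ᵢ
      = 26841 / 616.72 = 43.522 °C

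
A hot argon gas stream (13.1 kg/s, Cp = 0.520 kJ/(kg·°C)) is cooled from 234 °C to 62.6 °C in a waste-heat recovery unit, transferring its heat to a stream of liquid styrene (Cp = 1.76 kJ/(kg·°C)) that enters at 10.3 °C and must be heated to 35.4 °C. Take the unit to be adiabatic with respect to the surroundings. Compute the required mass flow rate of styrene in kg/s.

ṁ_c = 26.4 kg/s

Heat released by hot stream: Q = 13.1 × 0.520 × (234 − 62.6) = 1167.6 kJ/s
Energy balance on cold side (adiabatic exchanger): Q = ṁ_c·Cp_c·(T_c,out − T_c,in)
ṁ_c = 1167.6 / [1.76 × (35.4 − 10.3)] = 26.43 kg/s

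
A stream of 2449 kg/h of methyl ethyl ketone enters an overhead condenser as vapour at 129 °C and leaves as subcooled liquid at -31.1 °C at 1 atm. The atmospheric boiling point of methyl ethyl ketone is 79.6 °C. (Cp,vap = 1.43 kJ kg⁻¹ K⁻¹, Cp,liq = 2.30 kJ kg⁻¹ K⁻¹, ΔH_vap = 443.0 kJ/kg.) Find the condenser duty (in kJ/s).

vapour 129→79.6 °C: -70.642 kJ/kg
condensation at 79.6 °C: -443 kJ/kg
liquid 79.6→-31.1 °C: -254.61 kJ/kg
Δh = -70.642 + -443 + -254.61 = -768.25 kJ/kg
Q = ṁ·Δh = 2449 kg/h × -768.25 kJ/kg = -1.8814e+06 kJ/h
|Q| = 522.62 kW

Q_c = 523 kJ/s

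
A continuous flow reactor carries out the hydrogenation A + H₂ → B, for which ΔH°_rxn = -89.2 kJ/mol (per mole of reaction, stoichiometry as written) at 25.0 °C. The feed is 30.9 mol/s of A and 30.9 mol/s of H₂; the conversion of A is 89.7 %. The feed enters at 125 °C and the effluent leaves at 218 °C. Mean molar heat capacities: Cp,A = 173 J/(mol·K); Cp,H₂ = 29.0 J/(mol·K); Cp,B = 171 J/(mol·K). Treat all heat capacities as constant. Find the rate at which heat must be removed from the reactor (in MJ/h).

Q_out = 7410 MJ/h

Extent of reaction ξ = 0.897 × 30.9 = 27.717 mol/s
Reaction term: ξ·ΔH°_rxn = 27.717 × -89.2 = -2472.4 kJ/s
Sensible, feed 125→25 °C: -624.18 kJ/s
Outlet flows (mol/s): A 3.1827, H₂ 3.1827, B 27.717
Sensible, products 25→218 °C: 1038.8 kJ/s
Q = ΔH = -2057.7 kJ/s = -2057.7 kW
Heat removed = 7407.8 MJ/h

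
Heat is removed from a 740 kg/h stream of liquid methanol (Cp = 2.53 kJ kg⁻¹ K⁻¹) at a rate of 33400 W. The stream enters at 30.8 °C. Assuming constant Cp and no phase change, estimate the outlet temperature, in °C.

T_out = -33.4 °C

Q = 33400 W = 120240 kJ/h
ΔT = Q/(ṁ·Cp) = 120240/(740×2.53) = 64.224 K
T_out = 30.8 − 64.224 = -33.424 °C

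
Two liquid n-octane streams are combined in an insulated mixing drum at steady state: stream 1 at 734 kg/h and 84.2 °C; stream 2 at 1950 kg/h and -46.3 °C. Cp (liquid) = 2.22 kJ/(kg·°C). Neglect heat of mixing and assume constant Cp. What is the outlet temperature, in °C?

Energy balance with Q = 0: Σ ṁᵢCp,ᵢ(T_out − Tᵢ) = 0
T_out = Σ ṁᵢCp,ᵢTᵢ / Σ ṁᵢCp,ᵢ
      = -63230 / 5958.5 = -10.612 °C

T_out = -10.6 °C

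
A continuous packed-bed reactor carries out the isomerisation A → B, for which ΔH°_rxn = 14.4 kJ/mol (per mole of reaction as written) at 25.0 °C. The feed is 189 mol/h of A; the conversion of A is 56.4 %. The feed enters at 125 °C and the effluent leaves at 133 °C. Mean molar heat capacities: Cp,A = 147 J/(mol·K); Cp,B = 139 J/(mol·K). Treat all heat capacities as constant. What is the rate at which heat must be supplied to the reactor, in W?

Q_in = 463 W

Extent of reaction ξ = 0.564 × 189 = 106.6 mol/h
Reaction term: ξ·ΔH°_rxn = 106.6 × 14.4 = 1535 kJ/h
Sensible, feed 125→25 °C: -2778.3 kJ/h
Outlet flows (mol/h): A 82.404, B 106.6
Sensible, products 25→133 °C: 2908.5 kJ/h
Q = ΔH = 1665.1 kJ/h = 0.46254 kW
Heat supplied = 462.54 W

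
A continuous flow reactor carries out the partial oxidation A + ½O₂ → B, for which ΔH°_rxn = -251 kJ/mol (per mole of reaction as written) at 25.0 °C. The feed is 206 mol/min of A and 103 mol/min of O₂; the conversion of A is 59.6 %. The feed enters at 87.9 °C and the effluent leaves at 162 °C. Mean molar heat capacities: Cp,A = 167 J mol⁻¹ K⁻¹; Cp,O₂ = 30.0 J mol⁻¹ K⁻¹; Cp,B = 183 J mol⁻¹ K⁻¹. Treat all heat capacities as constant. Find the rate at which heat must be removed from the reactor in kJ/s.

Extent of reaction ξ = 0.596 × 206 = 122.78 mol/min
Reaction term: ξ·ΔH°_rxn = 122.78 × -251 = -30817 kJ/min
Sensible, feed 87.9→25 °C: -2358.2 kJ/min
Outlet flows (mol/min): A 83.224, O₂ 41.612, B 122.78
Sensible, products 25→162 °C: 5153.2 kJ/min
Q = ΔH = -28022 kJ/min = -467.03 kW
Heat removed = 467.03 kJ/s

Q_out = 467 kJ/s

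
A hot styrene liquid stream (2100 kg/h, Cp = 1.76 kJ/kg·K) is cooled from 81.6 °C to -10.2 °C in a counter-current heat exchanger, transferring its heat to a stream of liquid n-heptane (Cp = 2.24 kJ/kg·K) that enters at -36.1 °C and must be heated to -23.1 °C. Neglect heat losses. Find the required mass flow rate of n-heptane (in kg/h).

Heat released by hot stream: Q = 2100 × 1.76 × (81.6 − -10.2) = 339290 kJ/h
Energy balance on cold side (adiabatic exchanger): Q = ṁ_c·Cp_c·(T_c,out − T_c,in)
ṁ_c = 339290 / [2.24 × (-23.1 − -36.1)] = 11652 kg/h

ṁ_c = 11700 kg/h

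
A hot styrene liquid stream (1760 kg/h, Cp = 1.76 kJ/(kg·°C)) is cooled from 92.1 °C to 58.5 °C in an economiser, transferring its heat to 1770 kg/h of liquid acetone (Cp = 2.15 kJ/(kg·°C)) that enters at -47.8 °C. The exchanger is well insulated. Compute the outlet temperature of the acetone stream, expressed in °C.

T_c,out = -20.5 °C

Heat released by hot stream: Q = 1760 × 1.76 × (92.1 − 58.5) = 104080 kJ/h
Energy balance on cold side (adiabatic exchanger): Q = ṁ_c·Cp_c·(T_c,out − T_c,in)
T_c,out = -47.8 + 104080/(1770 × 2.15) = -20.45 °C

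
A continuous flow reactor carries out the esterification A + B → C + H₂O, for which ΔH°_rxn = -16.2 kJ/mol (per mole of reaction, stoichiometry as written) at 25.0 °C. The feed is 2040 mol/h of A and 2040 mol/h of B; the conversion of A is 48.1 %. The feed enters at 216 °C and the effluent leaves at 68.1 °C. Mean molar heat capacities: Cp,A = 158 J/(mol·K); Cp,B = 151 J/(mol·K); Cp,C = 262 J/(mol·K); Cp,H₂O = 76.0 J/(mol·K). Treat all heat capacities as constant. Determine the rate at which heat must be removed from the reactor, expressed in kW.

Q_out = 30.0 kW

Extent of reaction ξ = 0.481 × 2040 = 981.24 mol/h
Reaction term: ξ·ΔH°_rxn = 981.24 × -16.2 = -15896 kJ/h
Sensible, feed 216→25 °C: -120400 kJ/h
Outlet flows (mol/h): A 1058.8, B 1058.8, C 981.24, H₂O 981.24
Sensible, products 25→68.1 °C: 28395 kJ/h
Q = ΔH = -107900 kJ/h = -29.972 kW
Heat removed = 29.972 kW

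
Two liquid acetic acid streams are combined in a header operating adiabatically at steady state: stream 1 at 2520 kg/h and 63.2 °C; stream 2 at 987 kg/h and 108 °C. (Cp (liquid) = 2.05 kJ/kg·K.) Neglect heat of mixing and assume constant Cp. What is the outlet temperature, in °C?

Energy balance with Q = 0: Σ ṁᵢCp,ᵢ(T_out − Tᵢ) = 0
T_out = Σ ṁᵢCp,ᵢTᵢ / Σ ṁᵢCp,ᵢ
      = 545010 / 7189.4 = 75.808 °C

T_out = 75.8 °C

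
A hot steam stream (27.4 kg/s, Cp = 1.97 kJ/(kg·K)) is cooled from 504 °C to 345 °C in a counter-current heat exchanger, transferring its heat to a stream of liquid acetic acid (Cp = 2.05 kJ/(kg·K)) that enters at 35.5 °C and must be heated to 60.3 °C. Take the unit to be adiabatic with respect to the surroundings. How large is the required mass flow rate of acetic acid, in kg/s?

ṁ_c = 169 kg/s

Heat released by hot stream: Q = 27.4 × 1.97 × (504 − 345) = 8582.5 kJ/s
Energy balance on cold side (adiabatic exchanger): Q = ṁ_c·Cp_c·(T_c,out − T_c,in)
ṁ_c = 8582.5 / [2.05 × (60.3 − 35.5)] = 168.81 kg/s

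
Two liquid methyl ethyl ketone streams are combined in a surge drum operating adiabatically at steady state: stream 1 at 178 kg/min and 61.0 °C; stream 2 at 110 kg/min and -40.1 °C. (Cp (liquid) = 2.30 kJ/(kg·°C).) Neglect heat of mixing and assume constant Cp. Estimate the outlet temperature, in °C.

No heat crosses the boundary, so H_out = H_in.
Σ ṁᵢCp,ᵢTᵢ = 178×2.30×61.0 + 110×2.30×-40.1 = 14828
Σ ṁᵢCp,ᵢ = 178×2.30 + 110×2.30 = 662.4
T_out = 14828 / 662.4 = 22.385 °C

T_out = 22.4 °C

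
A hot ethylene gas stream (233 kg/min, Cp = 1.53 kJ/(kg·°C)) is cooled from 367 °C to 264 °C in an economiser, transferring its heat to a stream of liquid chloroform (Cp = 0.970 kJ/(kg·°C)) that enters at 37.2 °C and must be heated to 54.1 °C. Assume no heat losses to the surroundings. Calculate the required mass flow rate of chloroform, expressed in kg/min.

Heat released by hot stream: Q = 233 × 1.53 × (367 − 264) = 36718 kJ/min
Energy balance on cold side (adiabatic exchanger): Q = ṁ_c·Cp_c·(T_c,out − T_c,in)
ṁ_c = 36718 / [0.970 × (54.1 − 37.2)] = 2239.9 kg/min

ṁ_c = 2240 kg/min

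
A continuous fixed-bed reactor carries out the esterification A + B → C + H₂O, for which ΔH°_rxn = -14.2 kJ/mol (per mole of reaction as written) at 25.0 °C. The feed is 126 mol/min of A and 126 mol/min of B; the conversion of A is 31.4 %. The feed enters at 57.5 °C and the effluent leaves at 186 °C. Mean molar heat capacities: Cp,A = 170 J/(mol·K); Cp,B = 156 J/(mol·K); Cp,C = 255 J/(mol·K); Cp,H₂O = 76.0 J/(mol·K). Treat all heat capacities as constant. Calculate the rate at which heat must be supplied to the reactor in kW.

Q_in = 79.1 kW

Extent of reaction ξ = 0.314 × 126 = 39.564 mol/min
Reaction term: ξ·ΔH°_rxn = 39.564 × -14.2 = -561.81 kJ/min
Sensible, feed 57.5→25 °C: -1335 kJ/min
Outlet flows (mol/min): A 86.436, B 86.436, C 39.564, H₂O 39.564
Sensible, products 25→186 °C: 6645.1 kJ/min
Q = ΔH = 4748.3 kJ/min = 79.138 kW
Heat supplied = 79.138 kW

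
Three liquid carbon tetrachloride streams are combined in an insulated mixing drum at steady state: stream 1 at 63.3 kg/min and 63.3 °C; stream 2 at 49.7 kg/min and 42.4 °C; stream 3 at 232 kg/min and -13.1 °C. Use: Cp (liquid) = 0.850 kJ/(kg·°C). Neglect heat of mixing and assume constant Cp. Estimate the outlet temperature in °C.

T_out = 8.91 °C

Adiabatic, steady state ⇒ Σ ṁᵢCp,ᵢ(T_out − Tᵢ) = 0
T_out = Σ ṁᵢCp,ᵢTᵢ / Σ ṁᵢCp,ᵢ
      = 2613.7 / 293.25 = 8.913 °C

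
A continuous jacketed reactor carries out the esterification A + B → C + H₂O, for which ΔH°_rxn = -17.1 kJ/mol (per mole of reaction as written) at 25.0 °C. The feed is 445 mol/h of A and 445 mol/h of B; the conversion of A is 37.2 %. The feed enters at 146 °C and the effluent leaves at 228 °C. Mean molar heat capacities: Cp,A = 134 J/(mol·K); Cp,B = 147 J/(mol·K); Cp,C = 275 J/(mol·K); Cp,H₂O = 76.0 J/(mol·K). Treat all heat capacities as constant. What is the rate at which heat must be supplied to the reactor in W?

Q_in = 2720 W

Extent of reaction ξ = 0.372 × 445 = 165.54 mol/h
Reaction term: ξ·ΔH°_rxn = 165.54 × -17.1 = -2830.7 kJ/h
Sensible, feed 146→25 °C: -15130 kJ/h
Outlet flows (mol/h): A 279.46, B 279.46, C 165.54, H₂O 165.54
Sensible, products 25→228 °C: 27736 kJ/h
Q = ΔH = 9775.3 kJ/h = 2.7154 kW
Heat supplied = 2715.4 W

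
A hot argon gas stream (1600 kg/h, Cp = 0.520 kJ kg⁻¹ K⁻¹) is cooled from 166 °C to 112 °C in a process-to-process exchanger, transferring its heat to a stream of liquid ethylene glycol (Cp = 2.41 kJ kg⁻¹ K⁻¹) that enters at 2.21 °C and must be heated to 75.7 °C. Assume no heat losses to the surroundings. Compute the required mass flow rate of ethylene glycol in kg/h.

Heat released by hot stream: Q = 1600 × 0.520 × (166 − 112) = 44928 kJ/h
Energy balance on cold side (adiabatic exchanger): Q = ṁ_c·Cp_c·(T_c,out − T_c,in)
ṁ_c = 44928 / [2.41 × (75.7 − 2.21)] = 253.67 kg/h

ṁ_c = 254 kg/h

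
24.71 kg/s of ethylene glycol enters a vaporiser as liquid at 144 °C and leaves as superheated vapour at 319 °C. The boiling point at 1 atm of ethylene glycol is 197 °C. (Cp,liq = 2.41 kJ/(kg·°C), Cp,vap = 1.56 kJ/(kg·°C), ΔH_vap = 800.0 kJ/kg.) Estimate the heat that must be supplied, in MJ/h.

Q = 99500 MJ/h

liquid 144→197 °C: 127.73 kJ/kg
vaporisation at 197 °C: 800 kJ/kg
vapour 197→319 °C: 190.32 kJ/kg
Δh = 127.73 + 800 + 190.32 = 1118 kJ/kg
Q = ṁ·Δh = 24.71 kg/s × 1118 kJ/kg = 27627 kJ/s
|Q| = 27627 kW = 99457 MJ/h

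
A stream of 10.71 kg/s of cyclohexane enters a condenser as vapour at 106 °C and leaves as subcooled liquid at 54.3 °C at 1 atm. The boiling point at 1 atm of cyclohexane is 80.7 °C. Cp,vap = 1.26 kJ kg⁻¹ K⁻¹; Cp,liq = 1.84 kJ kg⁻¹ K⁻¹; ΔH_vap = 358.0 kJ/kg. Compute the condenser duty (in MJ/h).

Q_c = 16900 MJ/h

vapour 106→80.7 °C: -31.878 kJ/kg
condensation at 80.7 °C: -358 kJ/kg
liquid 80.7→54.3 °C: -48.576 kJ/kg
Δh = -31.878 + -358 + -48.576 = -438.45 kJ/kg
Q = ṁ·Δh = 10.71 kg/s × -438.45 kJ/kg = -4695.8 kJ/s
|Q| = 4695.8 kW = 16905 MJ/h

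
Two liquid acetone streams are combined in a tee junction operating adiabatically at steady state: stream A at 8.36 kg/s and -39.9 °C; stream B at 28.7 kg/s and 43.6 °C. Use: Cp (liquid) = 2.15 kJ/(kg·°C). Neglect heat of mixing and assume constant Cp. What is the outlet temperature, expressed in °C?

No heat crosses the boundary, so H_out = H_in.
T_out = Σ ṁᵢCp,ᵢTᵢ / Σ ṁᵢCp,ᵢ
      = 1973.2 / 79.679 = 24.764 °C

T_out = 24.8 °C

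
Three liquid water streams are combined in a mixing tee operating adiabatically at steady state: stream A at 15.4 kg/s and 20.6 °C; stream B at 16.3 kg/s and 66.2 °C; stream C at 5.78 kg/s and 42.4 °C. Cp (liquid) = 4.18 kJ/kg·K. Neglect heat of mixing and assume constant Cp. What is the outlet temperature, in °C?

T_out = 43.8 °C

Energy balance with Q = 0: Σ ṁᵢCp,ᵢ(T_out − Tᵢ) = 0
T_out = Σ ṁᵢCp,ᵢTᵢ / Σ ṁᵢCp,ᵢ
      = 6860.9 / 156.67 = 43.793 °C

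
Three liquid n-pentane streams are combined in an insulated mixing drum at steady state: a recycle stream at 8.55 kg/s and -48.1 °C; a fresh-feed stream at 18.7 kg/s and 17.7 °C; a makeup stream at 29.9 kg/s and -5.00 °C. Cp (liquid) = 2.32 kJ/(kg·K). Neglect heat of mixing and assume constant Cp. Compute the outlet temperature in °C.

T_out = -4.02 °C

Adiabatic, steady state ⇒ Σ ṁᵢCp,ᵢ(T_out − Tᵢ) = 0
T_out = Σ ṁᵢCp,ᵢTᵢ / Σ ṁᵢCp,ᵢ
      = -533.05 / 132.59 = -4.0204 °C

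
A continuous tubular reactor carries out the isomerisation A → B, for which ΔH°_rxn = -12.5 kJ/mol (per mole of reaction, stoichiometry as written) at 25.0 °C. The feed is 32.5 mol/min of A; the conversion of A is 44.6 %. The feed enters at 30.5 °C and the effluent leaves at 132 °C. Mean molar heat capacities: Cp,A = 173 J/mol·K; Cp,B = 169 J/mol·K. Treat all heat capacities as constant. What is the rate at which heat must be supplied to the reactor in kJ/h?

Extent of reaction ξ = 0.446 × 32.5 = 14.495 mol/min
Reaction term: ξ·ΔH°_rxn = 14.495 × -12.5 = -181.19 kJ/min
Sensible, feed 30.5→25 °C: -30.924 kJ/min
Outlet flows (mol/min): A 18.005, B 14.495
Sensible, products 25→132 °C: 595.4 kJ/min
Q = ΔH = 383.29 kJ/min = 6.3882 kW
Heat supplied = 22998 kJ/h

Q_in = 23000 kJ/h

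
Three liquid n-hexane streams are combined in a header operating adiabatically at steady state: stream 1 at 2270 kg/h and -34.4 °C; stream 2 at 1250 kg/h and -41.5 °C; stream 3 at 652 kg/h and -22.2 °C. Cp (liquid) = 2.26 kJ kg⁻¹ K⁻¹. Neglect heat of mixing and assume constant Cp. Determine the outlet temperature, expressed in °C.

T_out = -34.6 °C

No heat crosses the boundary, so H_out = H_in.
T_out = Σ ṁᵢCp,ᵢTᵢ / Σ ṁᵢCp,ᵢ
      = -326430 / 9428.7 = -34.621 °C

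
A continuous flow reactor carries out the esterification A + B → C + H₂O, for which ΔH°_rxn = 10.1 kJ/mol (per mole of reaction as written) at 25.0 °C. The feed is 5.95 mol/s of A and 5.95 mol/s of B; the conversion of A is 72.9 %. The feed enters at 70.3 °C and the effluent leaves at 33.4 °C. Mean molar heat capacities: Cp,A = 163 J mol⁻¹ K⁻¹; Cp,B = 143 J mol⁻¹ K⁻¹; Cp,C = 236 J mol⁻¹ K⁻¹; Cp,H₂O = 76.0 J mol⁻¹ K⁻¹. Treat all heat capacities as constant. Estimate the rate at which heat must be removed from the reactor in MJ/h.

Extent of reaction ξ = 0.729 × 5.95 = 4.3376 mol/s
Reaction term: ξ·ΔH°_rxn = 4.3376 × 10.1 = 43.809 kJ/s
Sensible, feed 70.3→25 °C: -82.478 kJ/s
Outlet flows (mol/s): A 1.6124, B 1.6124, C 4.3376, H₂O 4.3376
Sensible, products 25→33.4 °C: 15.512 kJ/s
Q = ΔH = -23.156 kJ/s = -23.156 kW
Heat removed = 83.361 MJ/h

Q_out = 83.4 MJ/h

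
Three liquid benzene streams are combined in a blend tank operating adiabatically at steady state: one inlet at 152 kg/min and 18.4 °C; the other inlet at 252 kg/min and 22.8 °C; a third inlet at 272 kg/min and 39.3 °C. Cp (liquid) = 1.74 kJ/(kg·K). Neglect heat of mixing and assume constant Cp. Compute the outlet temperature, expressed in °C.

Adiabatic, steady state ⇒ Σ ṁᵢCp,ᵢ(T_out − Tᵢ) = 0
T_out = Σ ṁᵢCp,ᵢTᵢ / Σ ṁᵢCp,ᵢ
      = 33464 / 1176.2 = 28.45 °C

T_out = 28.4 °C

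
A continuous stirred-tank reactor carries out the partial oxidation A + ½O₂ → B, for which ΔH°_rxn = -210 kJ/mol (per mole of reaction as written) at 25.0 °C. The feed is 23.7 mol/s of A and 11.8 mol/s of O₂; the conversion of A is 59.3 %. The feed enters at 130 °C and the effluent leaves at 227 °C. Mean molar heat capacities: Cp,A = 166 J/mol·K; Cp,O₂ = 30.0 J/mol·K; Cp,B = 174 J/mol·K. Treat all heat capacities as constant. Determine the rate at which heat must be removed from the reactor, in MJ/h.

Q_out = 9200 MJ/h

Extent of reaction ξ = 0.593 × 23.7 = 14.054 mol/s
Reaction term: ξ·ΔH°_rxn = 14.054 × -210 = -2951.4 kJ/s
Sensible, feed 130→25 °C: -450.26 kJ/s
Outlet flows (mol/s): A 9.6459, O₂ 4.773, B 14.054
Sensible, products 25→227 °C: 846.34 kJ/s
Q = ΔH = -2555.3 kJ/s = -2555.3 kW
Heat removed = 9199 MJ/h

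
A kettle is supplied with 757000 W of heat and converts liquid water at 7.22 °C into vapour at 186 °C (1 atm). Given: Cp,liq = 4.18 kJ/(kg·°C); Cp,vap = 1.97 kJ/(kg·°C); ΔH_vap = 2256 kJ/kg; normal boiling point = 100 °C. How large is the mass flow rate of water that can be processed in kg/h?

ṁ = 969 kg/h

Δh = 4.18×(100−7.22) + 2256 + 1.97×(186−100) = 2813.2 kJ/kg
Q = 757000 W = 757 kJ/s = 2.7252e+06 kJ/h
ṁ = Q/Δh = 2.7252e+06 / 2813.2 = 968.7 kg/h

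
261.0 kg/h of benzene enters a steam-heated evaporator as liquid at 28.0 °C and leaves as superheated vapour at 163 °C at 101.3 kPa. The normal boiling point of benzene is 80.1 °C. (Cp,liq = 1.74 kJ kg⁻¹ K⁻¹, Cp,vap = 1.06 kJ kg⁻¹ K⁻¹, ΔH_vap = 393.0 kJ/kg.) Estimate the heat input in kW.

liquid 28.0→80.1 °C: 90.654 kJ/kg
vaporisation at 80.1 °C: 393 kJ/kg
vapour 80.1→163 °C: 87.874 kJ/kg
Δh = 90.654 + 393 + 87.874 = 571.53 kJ/kg
Q = ṁ·Δh = 261.0 kg/h × 571.53 kJ/kg = 149170 kJ/h
|Q| = 41.436 kW

Q = 41.4 kW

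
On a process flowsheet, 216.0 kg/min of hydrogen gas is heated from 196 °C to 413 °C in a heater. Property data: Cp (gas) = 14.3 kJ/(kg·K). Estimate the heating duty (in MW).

Q = 11.2 MW

Q = ṁ·Cp·ΔT = 216.0 × 14.3 × (413 − 196) = 670270 kJ/min
Converting: 670270 / 60 s = 11171 kW
Heating duty = 11.171 MW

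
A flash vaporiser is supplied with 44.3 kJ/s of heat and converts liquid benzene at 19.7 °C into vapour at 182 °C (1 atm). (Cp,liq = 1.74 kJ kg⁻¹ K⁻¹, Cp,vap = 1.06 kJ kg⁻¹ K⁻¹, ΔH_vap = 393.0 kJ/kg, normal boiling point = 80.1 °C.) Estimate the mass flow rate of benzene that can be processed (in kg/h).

Δh = 1.74×(80.1−19.7) + 393.0 + 1.06×(182−80.1) = 606.11 kJ/kg
Q = 44.3 kJ/s = 44.3 kJ/s = 159480 kJ/h
ṁ = Q/Δh = 159480 / 606.11 = 263.12 kg/h

ṁ = 263 kg/h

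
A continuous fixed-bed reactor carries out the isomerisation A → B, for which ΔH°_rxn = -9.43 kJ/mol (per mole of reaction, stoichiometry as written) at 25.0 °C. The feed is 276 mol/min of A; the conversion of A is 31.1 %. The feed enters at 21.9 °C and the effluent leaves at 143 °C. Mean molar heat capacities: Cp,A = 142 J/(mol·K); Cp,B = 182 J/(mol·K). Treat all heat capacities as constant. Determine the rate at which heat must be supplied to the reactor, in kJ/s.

Q_in = 72.4 kJ/s

Extent of reaction ξ = 0.311 × 276 = 85.836 mol/min
Reaction term: ξ·ΔH°_rxn = 85.836 × -9.43 = -809.43 kJ/min
Sensible, feed 21.9→25 °C: 121.5 kJ/min
Outlet flows (mol/min): A 190.16, B 85.836
Sensible, products 25→143 °C: 5029.8 kJ/min
Q = ΔH = 4341.9 kJ/min = 72.364 kW
Heat supplied = 72.364 kJ/s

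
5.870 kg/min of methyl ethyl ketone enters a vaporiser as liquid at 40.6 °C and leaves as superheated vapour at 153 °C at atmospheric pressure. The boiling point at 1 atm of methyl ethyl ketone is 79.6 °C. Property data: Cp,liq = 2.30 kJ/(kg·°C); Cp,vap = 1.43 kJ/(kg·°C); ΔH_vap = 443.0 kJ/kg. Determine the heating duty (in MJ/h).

Q = 225 MJ/h

liquid 40.6→79.6 °C: 89.7 kJ/kg
vaporisation at 79.6 °C: 443 kJ/kg
vapour 79.6→153 °C: 104.96 kJ/kg
Δh = 89.7 + 443 + 104.96 = 637.66 kJ/kg
Q = ṁ·Δh = 5.870 kg/min × 637.66 kJ/kg = 3743.1 kJ/min
|Q| = 62.385 kW = 224.58 MJ/h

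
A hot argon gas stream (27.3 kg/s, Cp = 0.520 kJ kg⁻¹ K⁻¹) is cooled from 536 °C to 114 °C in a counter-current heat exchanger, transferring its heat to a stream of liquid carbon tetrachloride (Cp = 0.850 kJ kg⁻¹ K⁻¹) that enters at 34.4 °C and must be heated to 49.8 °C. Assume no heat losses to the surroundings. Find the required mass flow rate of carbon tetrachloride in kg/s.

ṁ_c = 458 kg/s

Heat released by hot stream: Q = 27.3 × 0.520 × (536 − 114) = 5990.7 kJ/s
Energy balance on cold side (adiabatic exchanger): Q = ṁ_c·Cp_c·(T_c,out − T_c,in)
ṁ_c = 5990.7 / [0.850 × (49.8 − 34.4)] = 457.66 kg/s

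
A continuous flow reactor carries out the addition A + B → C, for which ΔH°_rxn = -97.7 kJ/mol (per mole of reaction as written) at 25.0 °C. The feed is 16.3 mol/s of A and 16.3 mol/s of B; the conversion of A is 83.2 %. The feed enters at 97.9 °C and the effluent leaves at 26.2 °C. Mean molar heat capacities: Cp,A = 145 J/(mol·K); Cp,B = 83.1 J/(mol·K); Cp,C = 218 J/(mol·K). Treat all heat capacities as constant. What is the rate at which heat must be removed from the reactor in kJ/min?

Q_out = 95500 kJ/min

Extent of reaction ξ = 0.832 × 16.3 = 13.562 mol/s
Reaction term: ξ·ΔH°_rxn = 13.562 × -97.7 = -1325 kJ/s
Sensible, feed 97.9→25 °C: -271.04 kJ/s
Outlet flows (mol/s): A 2.7384, B 2.7384, C 13.562
Sensible, products 25→26.2 °C: 4.2973 kJ/s
Q = ΔH = -1591.7 kJ/s = -1591.7 kW
Heat removed = 95503 kJ/min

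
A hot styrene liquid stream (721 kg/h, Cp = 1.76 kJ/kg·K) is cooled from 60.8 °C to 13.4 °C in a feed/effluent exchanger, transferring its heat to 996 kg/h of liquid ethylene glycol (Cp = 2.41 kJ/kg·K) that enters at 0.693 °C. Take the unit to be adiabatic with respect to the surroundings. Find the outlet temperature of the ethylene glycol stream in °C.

T_c,out = 25.8 °C

Heat released by hot stream: Q = 721 × 1.76 × (60.8 − 13.4) = 60149 kJ/h
Energy balance on cold side (adiabatic exchanger): Q = ṁ_c·Cp_c·(T_c,out − T_c,in)
T_c,out = 0.693 + 60149/(996 × 2.41) = 25.751 °C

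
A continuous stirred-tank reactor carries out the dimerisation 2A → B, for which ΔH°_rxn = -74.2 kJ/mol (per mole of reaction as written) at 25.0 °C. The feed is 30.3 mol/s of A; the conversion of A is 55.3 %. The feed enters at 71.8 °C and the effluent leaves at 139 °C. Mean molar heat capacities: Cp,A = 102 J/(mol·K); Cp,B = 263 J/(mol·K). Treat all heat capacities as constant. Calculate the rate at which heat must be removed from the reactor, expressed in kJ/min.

Q_out = 21500 kJ/min

Extent of reaction ξ = 0.553 × 30.3 / 2 = 8.378 mol/s
Reaction term: ξ·ΔH°_rxn = 8.378 × -74.2 = -621.64 kJ/s
Sensible, feed 71.8→25 °C: -144.64 kJ/s
Outlet flows (mol/s): A 13.544, B 8.378
Sensible, products 25→139 °C: 408.68 kJ/s
Q = ΔH = -357.61 kJ/s = -357.61 kW
Heat removed = 21456 kJ/min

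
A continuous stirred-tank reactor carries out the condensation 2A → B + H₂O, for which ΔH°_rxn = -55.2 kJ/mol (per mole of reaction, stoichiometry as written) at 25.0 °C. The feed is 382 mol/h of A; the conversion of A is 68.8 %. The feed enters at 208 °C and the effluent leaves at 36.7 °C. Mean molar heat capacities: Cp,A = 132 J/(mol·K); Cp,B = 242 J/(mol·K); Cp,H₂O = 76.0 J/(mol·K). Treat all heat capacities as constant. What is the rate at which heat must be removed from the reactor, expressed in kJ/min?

Extent of reaction ξ = 0.688 × 382 / 2 = 131.41 mol/h
Reaction term: ξ·ΔH°_rxn = 131.41 × -55.2 = -7253.7 kJ/h
Sensible, feed 208→25 °C: -9227.6 kJ/h
Outlet flows (mol/h): A 119.18, B 131.41, H₂O 131.41
Sensible, products 25→36.7 °C: 672.98 kJ/h
Q = ΔH = -15808 kJ/h = -4.3912 kW
Heat removed = 263.47 kJ/min

Q_out = 263 kJ/min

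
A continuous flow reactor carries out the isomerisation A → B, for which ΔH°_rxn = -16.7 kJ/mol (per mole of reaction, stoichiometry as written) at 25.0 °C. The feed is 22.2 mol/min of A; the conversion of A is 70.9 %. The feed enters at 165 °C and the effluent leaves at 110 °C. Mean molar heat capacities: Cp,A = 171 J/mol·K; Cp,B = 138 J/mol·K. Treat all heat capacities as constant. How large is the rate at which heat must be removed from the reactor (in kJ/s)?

Extent of reaction ξ = 0.709 × 22.2 = 15.74 mol/min
Reaction term: ξ·ΔH°_rxn = 15.74 × -16.7 = -262.85 kJ/min
Sensible, feed 165→25 °C: -531.47 kJ/min
Outlet flows (mol/min): A 6.4602, B 15.74
Sensible, products 25→110 °C: 278.53 kJ/min
Q = ΔH = -515.8 kJ/min = -8.5966 kW
Heat removed = 8.5966 kJ/s

Q_out = 8.60 kJ/s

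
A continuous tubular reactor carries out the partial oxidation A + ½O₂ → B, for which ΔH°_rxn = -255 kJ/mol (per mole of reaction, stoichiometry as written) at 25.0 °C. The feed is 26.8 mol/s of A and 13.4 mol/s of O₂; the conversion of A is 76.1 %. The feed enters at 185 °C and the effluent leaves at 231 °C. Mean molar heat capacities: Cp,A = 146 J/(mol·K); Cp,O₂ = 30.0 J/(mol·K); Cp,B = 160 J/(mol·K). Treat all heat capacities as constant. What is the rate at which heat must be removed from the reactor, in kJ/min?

Extent of reaction ξ = 0.761 × 26.8 = 20.395 mol/s
Reaction term: ξ·ΔH°_rxn = 20.395 × -255 = -5200.7 kJ/s
Sensible, feed 185→25 °C: -690.37 kJ/s
Outlet flows (mol/s): A 6.4052, O₂ 3.2026, B 20.395
Sensible, products 25→231 °C: 884.65 kJ/s
Q = ΔH = -5006.4 kJ/s = -5006.4 kW
Heat removed = 300380 kJ/min

Q_out = 300000 kJ/min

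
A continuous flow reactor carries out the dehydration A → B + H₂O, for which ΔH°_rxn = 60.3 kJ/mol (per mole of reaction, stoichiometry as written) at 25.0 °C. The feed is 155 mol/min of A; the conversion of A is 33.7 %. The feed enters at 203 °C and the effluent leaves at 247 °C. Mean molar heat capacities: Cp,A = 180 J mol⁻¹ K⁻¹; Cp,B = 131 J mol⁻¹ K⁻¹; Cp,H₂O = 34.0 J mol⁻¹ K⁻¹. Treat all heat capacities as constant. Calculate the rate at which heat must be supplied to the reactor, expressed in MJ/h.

Extent of reaction ξ = 0.337 × 155 = 52.235 mol/min
Reaction term: ξ·ΔH°_rxn = 52.235 × 60.3 = 3149.8 kJ/min
Sensible, feed 203→25 °C: -4966.2 kJ/min
Outlet flows (mol/min): A 102.76, B 52.235, H₂O 52.235
Sensible, products 25→247 °C: 6019.9 kJ/min
Q = ΔH = 4203.4 kJ/min = 70.057 kW
Heat supplied = 252.21 MJ/h

Q_in = 252 MJ/h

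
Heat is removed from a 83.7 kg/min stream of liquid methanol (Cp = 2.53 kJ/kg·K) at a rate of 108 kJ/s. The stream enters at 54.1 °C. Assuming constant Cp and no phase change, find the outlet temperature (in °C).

T_out = 23.5 °C

Q = 108 kJ/s = 6480 kJ/min
ΔT = Q/(ṁ·Cp) = 6480/(83.7×2.53) = 30.601 K
T_out = 54.1 − 30.601 = 23.499 °C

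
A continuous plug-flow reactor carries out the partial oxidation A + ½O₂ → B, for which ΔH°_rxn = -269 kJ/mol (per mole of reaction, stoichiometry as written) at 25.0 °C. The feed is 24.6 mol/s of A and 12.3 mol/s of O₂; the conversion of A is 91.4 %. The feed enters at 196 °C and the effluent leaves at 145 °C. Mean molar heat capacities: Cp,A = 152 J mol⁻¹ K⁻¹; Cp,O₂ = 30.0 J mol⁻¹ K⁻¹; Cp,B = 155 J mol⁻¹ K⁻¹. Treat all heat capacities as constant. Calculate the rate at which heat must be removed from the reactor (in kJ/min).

Extent of reaction ξ = 0.914 × 24.6 = 22.484 mol/s
Reaction term: ξ·ΔH°_rxn = 22.484 × -269 = -6048.3 kJ/s
Sensible, feed 196→25 °C: -702.5 kJ/s
Outlet flows (mol/s): A 2.1156, O₂ 1.0578, B 22.484
Sensible, products 25→145 °C: 460.61 kJ/s
Q = ΔH = -6290.2 kJ/s = -6290.2 kW
Heat removed = 377410 kJ/min

Q_out = 377000 kJ/min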